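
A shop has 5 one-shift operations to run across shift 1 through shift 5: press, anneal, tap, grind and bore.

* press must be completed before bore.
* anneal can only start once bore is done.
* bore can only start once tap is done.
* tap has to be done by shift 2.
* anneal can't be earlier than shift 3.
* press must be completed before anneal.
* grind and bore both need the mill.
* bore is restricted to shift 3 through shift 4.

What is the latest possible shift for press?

shift 3

Downstream work caps press at shift 3.
press at shift 3 is achievable: grind -> shift 1, tap -> shift 1, bore -> shift 4, anneal -> shift 5, press -> shift 3.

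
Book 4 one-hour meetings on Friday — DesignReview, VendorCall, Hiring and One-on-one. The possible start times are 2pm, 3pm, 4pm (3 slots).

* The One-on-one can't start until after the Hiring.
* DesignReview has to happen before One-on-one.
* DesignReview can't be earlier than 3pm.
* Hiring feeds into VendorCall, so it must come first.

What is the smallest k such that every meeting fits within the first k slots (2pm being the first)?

3 slots

The precedence chain requires at least 2 distinct slots.
Propagating the time windows through the other constraints, One-on-one can't land before 4pm — that is slot 3 counting from 2pm — so the schedule must run through at least 3 slots.
3 works (last occupied slot: 4pm): for example Hiring=2pm; One-on-one=4pm; DesignReview=3pm; VendorCall=3pm.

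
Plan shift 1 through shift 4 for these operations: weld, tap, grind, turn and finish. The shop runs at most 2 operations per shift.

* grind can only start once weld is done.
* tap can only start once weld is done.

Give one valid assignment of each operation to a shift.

weld -> shift 1, turn -> shift 1, grind -> shift 2, finish -> shift 3, tap -> shift 2

Checking: weld(shift 1) before grind(shift 2); weld(shift 1) before tap(shift 2); max 2 per shift (cap 2).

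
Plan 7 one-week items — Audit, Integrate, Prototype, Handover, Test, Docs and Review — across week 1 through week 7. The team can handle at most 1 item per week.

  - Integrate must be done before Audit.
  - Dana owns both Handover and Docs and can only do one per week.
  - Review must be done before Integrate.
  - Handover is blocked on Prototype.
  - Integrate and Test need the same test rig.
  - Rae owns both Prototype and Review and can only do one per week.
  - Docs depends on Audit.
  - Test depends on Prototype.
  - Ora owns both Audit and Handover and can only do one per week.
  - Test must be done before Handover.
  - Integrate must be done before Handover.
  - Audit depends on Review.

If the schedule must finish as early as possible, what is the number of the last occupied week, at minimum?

7

The precedence chain requires at least 4 distinct weeks.
With at most 1 per week and 7 tasks, at least 7 weeks are needed.
7 works (last occupied week: week 7): for example Integrate -> week 2, Prototype -> week 4, Test -> week 5, Handover -> week 6, Docs -> week 7, Review -> week 1, Audit -> week 3.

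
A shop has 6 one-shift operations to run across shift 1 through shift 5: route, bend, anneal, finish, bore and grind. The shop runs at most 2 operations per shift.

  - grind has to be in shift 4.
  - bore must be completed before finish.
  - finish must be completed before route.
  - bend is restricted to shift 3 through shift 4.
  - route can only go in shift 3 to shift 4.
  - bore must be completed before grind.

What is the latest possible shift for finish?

shift 3

Precedence pushes finish to at least shift 2; downstream work caps finish at shift 3.
finish at shift 3 is achievable: bend=shift 3, finish=shift 3, anneal=shift 1, route=shift 4, grind=shift 4, bore=shift 1.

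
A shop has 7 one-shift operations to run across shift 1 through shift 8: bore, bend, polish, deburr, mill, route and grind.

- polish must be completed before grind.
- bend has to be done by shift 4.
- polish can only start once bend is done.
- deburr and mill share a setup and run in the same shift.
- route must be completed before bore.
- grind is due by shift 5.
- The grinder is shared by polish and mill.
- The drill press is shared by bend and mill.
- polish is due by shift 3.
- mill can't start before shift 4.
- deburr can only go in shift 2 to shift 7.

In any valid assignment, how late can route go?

shift 7

Downstream work caps route at shift 7.
route at shift 7 is achievable: mill in shift 4, deburr in shift 4, bore in shift 8, polish in shift 2, grind in shift 3, route in shift 7, bend in shift 1.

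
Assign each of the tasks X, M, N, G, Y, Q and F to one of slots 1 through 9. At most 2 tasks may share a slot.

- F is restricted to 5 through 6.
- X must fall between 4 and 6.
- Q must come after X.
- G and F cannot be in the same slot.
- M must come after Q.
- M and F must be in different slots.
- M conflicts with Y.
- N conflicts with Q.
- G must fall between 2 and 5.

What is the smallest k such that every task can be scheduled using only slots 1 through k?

The precedence chain requires at least 3 distinct slots.
With at most 2 per slot and 7 tasks, at least 4 slots are needed.
Propagating the time windows through the other constraints, M can't land before 6, so the schedule must run through at least slot 6.
6 works (last occupied slot: 6): for example M=6, Q=5, Y=1, N=1, F=5, X=4, G=2.

6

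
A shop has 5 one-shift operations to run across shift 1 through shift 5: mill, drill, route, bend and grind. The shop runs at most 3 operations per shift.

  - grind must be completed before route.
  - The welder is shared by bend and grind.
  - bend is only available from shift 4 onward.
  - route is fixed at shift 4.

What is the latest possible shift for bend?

shift 5

Bend is available from shift 4.
bend at shift 5 is achievable: route -> shift 4, grind -> shift 1, bend -> shift 5, mill -> shift 1, drill -> shift 1.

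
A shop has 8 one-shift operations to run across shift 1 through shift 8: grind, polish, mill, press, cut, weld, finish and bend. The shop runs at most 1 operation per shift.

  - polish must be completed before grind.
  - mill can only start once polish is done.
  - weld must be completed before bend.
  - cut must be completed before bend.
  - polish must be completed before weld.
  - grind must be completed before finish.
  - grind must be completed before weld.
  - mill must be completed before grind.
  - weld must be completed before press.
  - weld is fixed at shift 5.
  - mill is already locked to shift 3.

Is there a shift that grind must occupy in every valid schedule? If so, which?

shift 4

mill is fixed at shift 3 and must come before grind, so grind is at least shift 4.
weld is fixed at shift 5 and must come after grind, so grind is at most shift 4.
So grind must be shift 4.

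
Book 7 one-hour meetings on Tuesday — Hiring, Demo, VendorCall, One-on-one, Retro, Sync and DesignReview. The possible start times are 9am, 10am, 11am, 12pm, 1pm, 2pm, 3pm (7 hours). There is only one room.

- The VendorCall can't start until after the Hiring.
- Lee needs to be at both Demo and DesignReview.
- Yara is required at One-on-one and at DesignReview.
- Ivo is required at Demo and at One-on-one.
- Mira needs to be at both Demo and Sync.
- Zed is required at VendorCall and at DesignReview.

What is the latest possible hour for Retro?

3pm

Retro at 3pm is achievable: DesignReview in 2pm, Hiring in 9am, VendorCall in 10am, Demo in 11am, Retro in 3pm, Sync in 1pm, One-on-one in 12pm.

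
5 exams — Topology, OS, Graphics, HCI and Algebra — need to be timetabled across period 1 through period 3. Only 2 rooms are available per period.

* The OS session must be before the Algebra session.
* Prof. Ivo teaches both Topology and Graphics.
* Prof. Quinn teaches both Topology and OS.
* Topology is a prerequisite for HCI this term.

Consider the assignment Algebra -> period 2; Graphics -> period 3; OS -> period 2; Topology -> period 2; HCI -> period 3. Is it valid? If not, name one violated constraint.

No. Prof. Quinn teaches both Topology and OS is not satisfied.

Only 2 rooms are available per period — violated.
Topology is a prerequisite for HCI this term — holds.
The OS session must be before the Algebra session — violated.
Prof. Quinn teaches both Topology and OS — violated.
Prof. Ivo teaches both Topology and Graphics — holds.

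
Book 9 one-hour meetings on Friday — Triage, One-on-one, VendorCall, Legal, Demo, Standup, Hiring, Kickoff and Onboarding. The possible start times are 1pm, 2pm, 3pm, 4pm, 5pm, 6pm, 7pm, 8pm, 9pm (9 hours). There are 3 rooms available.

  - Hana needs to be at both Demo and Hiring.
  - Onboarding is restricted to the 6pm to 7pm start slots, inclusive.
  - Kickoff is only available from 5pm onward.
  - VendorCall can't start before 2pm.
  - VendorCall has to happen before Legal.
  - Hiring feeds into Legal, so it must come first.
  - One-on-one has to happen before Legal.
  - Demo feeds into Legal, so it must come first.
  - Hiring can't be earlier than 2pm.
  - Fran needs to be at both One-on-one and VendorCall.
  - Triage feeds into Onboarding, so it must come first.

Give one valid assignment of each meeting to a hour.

Legal -> 3pm; Hiring -> 2pm; Triage -> 1pm; Demo -> 1pm; Onboarding -> 6pm; Kickoff -> 5pm; Standup -> 2pm; VendorCall -> 2pm; One-on-one -> 1pm

Checking: Triage(1pm) before Onboarding(6pm); VendorCall(2pm) before Legal(3pm); One-on-one(1pm) before Legal(3pm); Hiring(2pm) before Legal(3pm); Demo(1pm) before Legal(3pm); One-on-one(1pm) != VendorCall(2pm); Demo(1pm) != Hiring(2pm); VendorCall=2pm in [2pm,9pm]; Hiring=2pm in [2pm,9pm]; Onboarding=6pm in [6pm,7pm]; Kickoff=5pm in [5pm,9pm]; max 3 per hour (cap 3).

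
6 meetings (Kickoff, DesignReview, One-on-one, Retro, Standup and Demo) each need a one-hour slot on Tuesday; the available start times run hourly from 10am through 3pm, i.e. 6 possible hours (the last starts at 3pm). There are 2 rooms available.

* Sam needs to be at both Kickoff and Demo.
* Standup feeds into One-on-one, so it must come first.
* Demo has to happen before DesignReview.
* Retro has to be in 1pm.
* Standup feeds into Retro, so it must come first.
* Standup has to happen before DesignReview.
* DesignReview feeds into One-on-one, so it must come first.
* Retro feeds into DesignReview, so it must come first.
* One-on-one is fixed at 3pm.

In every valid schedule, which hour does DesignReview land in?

Retro is fixed at 1pm and must come before DesignReview, so DesignReview is at least 2pm.
One-on-one is fixed at 3pm and must come after DesignReview, so DesignReview is at most 2pm.
So DesignReview must be 2pm.

2pm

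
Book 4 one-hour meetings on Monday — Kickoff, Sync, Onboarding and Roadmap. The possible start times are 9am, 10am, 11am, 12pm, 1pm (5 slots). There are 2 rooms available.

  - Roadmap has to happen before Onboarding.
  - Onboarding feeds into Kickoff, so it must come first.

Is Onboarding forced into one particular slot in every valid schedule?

No

Onboarding can be 10am (e.g. Kickoff -> 11am, Onboarding -> 10am, Sync -> 9am, Roadmap -> 9am) or 11am (e.g. Roadmap=9am; Onboarding=11am; Sync=9am; Kickoff=12pm).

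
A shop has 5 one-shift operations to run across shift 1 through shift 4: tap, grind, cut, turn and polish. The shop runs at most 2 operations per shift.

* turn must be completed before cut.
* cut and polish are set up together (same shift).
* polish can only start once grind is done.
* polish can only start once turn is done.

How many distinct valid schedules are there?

Splitting on tap: it can be shift 1 (11), shift 2 (11), shift 3 (9), shift 4 (5). Listing each branch's schedules as (grind, cut, turn, polish) by shift number:
tap=shift 1: (1,3,2,3) (1,4,2,4) (1,4,3,4) (2,3,1,3) (2,3,2,3) (2,4,1,4) (2,4,2,4) (2,4,3,4) (3,4,1,4) (3,4,2,4) (3,4,3,4) — 11.
tap=shift 2: (1,3,1,3) (1,3,2,3) (1,4,1,4) (1,4,2,4) (1,4,3,4) (2,3,1,3) (2,4,1,4) (2,4,3,4) (3,4,1,4) (3,4,2,4) (3,4,3,4) — 11.
tap=shift 3: (1,2,1,2) (1,4,1,4) (1,4,2,4) (1,4,3,4) (2,4,1,4) (2,4,2,4) (2,4,3,4) (3,4,1,4) (3,4,2,4) — 9.
tap=shift 4: (1,2,1,2) (1,3,1,3) (1,3,2,3) (2,3,1,3) (2,3,2,3) — 5.
Summing: 11 + 11 + 9 + 5 = 36.

36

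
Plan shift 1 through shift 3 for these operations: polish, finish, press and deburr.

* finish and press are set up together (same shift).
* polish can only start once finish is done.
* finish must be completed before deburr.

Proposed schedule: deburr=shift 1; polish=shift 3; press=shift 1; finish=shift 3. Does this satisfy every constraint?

finish and press are set up together (same shift) — violated.
finish must be completed before deburr — violated.
polish can only start once finish is done — violated.

No — it violates: finish must be completed before deburr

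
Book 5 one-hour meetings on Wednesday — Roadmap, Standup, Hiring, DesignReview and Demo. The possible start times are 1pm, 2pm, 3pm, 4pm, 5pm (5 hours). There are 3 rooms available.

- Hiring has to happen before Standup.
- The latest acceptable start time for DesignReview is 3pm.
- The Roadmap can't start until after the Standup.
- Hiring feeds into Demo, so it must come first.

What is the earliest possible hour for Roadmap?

3pm

Precedence pushes Roadmap to at least 3pm.
Roadmap at 3pm is achievable: Roadmap -> 3pm; Hiring -> 1pm; DesignReview -> 1pm; Demo -> 2pm; Standup -> 2pm.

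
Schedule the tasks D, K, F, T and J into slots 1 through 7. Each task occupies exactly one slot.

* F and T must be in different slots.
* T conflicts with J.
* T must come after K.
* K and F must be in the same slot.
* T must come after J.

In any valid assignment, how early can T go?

2

Precedence pushes T to at least 2.
T at 2 is achievable: F=1, T=2, D=1, K=1, J=1.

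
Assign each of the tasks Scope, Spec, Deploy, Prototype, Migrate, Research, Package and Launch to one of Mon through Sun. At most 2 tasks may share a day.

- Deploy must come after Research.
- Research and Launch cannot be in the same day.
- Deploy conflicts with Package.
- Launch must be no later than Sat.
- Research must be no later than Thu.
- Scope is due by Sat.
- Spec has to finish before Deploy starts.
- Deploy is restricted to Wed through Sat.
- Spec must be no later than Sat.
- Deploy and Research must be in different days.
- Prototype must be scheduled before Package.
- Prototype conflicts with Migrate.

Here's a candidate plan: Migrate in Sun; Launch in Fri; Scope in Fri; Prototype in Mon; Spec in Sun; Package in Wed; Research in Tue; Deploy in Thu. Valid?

Scope is due by Sat — holds.
At most 2 tasks may share a day — holds.
Deploy and Research must be in different days — holds.
Research must be no later than Thu — holds.
Prototype must be scheduled before Package — holds.
Spec has to finish before Deploy starts — violated.
Research and Launch cannot be in the same day — holds.
Spec must be no later than Sat — violated.
Prototype conflicts with Migrate — holds.
Deploy conflicts with Package — holds.
Deploy must come after Research — holds.
Deploy is restricted to Wed through Sat — holds.
Launch must be no later than Sat — holds.

Invalid. Spec must be no later than Sat.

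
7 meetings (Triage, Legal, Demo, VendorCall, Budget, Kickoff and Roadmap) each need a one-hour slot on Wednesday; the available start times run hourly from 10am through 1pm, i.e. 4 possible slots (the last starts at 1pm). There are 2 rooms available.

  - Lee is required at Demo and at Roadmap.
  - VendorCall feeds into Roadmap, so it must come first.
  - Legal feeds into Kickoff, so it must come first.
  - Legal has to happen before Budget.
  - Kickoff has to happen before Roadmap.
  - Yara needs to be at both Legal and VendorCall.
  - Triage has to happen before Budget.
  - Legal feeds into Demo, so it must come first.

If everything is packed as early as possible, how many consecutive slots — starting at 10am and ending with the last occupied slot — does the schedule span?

The precedence chain requires at least 3 distinct slots.
With at most 2 per slot and 7 meetings, at least 4 slots are needed.
4 works (last occupied slot: 1pm): for example Kickoff in 11am, Triage in 10am, VendorCall in 12pm, Roadmap in 1pm, Demo in 12pm, Legal in 10am, Budget in 11am.

4 slots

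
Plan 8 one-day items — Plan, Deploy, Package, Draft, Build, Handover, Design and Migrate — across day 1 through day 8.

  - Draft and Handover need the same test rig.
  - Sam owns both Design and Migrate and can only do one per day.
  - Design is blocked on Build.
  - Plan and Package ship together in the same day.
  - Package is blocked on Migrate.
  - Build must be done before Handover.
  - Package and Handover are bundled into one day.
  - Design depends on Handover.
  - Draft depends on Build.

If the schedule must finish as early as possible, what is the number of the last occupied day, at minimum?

The precedence chain requires at least 3 distinct days.
3 works (last occupied day: day 3): for example Migrate=day 1, Package=day 2, Plan=day 2, Draft=day 3, Deploy=day 1, Handover=day 2, Build=day 1, Design=day 3.

day 3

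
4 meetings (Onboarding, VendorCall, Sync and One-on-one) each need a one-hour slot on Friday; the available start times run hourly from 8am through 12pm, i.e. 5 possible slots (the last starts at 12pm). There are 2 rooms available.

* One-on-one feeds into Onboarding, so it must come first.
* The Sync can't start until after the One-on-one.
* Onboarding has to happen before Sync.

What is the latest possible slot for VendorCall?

VendorCall at 12pm is achievable: VendorCall -> 12pm, One-on-one -> 8am, Sync -> 10am, Onboarding -> 9am.

12pm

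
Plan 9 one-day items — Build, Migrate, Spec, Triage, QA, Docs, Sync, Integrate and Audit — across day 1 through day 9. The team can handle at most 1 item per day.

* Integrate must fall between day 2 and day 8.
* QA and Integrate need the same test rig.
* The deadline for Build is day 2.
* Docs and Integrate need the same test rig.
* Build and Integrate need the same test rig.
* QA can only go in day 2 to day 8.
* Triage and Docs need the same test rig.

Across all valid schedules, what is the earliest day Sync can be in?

Sync at day 1 is achievable: QA in day 3; Migrate in day 5; Build in day 2; Integrate in day 4; Sync in day 1; Audit in day 9; Spec in day 6; Docs in day 8; Triage in day 7.

day 1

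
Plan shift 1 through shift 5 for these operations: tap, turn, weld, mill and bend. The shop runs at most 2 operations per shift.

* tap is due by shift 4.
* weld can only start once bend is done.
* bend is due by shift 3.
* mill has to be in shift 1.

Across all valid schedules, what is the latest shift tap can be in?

Tap's own window allows nothing later than shift 4.
tap at shift 4 is achievable: turn -> shift 2, weld -> shift 2, mill -> shift 1, tap -> shift 4, bend -> shift 1.

shift 4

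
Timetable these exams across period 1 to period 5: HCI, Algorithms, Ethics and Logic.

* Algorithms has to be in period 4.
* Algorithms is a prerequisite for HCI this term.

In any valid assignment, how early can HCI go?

Precedence pushes HCI to at least period 5.
HCI at period 5 is achievable: Logic in period 1; Ethics in period 1; HCI in period 5; Algorithms in period 4.

period 5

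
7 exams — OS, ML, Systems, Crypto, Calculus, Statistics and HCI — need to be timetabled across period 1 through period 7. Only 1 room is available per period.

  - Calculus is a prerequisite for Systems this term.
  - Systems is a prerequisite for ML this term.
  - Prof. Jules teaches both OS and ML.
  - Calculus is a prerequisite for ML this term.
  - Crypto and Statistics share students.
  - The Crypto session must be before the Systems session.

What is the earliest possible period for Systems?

period 3

Precedence pushes Systems to at least period 2; downstream work caps Systems at period 6.
Systems at period 3 is achievable: ML in period 4, HCI in period 7, Systems in period 3, Calculus in period 1, Statistics in period 6, OS in period 5, Crypto in period 2.
Nothing earlier works — the conflict and capacity constraints rule out every period before period 3.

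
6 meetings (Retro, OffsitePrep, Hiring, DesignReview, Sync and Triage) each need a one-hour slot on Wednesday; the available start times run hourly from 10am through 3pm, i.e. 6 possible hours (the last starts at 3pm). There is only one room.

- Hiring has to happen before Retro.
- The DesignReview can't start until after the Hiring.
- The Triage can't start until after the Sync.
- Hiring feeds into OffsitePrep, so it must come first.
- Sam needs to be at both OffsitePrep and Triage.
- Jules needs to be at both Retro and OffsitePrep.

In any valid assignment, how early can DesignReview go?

11am

Precedence pushes DesignReview to at least 11am.
DesignReview at 11am is achievable: Sync in 2pm; DesignReview in 11am; Triage in 3pm; Retro in 12pm; Hiring in 10am; OffsitePrep in 1pm.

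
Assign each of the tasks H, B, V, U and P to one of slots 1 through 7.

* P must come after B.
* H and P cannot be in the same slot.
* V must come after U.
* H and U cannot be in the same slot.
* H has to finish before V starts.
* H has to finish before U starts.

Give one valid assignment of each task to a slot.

U -> 2, P -> 2, B -> 1, H -> 1, V -> 3

Checking: U(2) before V(3); H(1) before V(3); B(1) before P(2); H(1) before U(2); H(1) != P(2); H(1) != U(2).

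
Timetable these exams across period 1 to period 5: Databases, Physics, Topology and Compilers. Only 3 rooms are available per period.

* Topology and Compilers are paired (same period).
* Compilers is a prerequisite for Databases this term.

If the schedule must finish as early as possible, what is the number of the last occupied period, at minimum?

2

The precedence chain requires at least 2 distinct periods.
With at most 3 per period and 4 exams, at least 2 periods are needed.
2 works (last occupied period: period 2): for example Physics=period 1, Databases=period 2, Compilers=period 1, Topology=period 1.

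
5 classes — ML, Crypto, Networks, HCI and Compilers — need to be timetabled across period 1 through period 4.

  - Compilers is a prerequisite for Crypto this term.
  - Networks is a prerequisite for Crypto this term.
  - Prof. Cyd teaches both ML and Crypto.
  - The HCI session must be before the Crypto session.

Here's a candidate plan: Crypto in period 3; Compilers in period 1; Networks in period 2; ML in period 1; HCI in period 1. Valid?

Compilers is a prerequisite for Crypto this term — holds.
Networks is a prerequisite for Crypto this term — holds.
The HCI session must be before the Crypto session — holds.
Prof. Cyd teaches both ML and Crypto — holds.

Yes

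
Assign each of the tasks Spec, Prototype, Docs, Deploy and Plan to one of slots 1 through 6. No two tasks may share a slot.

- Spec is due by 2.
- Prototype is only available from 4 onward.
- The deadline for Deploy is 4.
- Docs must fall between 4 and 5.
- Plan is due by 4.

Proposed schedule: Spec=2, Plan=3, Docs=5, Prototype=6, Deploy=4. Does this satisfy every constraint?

Prototype is only available from 4 onward — holds.
Docs must fall between 4 and 5 — holds.
Plan is due by 4 — holds.
The deadline for Deploy is 4 — holds.
Spec is due by 2 — holds.
No two tasks may share a slot — holds.

Valid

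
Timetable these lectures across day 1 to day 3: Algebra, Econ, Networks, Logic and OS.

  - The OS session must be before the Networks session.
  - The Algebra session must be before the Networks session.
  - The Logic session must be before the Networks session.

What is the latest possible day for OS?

day 2

Downstream work caps OS at day 2.
OS at day 2 is achievable: Algebra -> day 1; Logic -> day 1; Econ -> day 1; OS -> day 2; Networks -> day 3.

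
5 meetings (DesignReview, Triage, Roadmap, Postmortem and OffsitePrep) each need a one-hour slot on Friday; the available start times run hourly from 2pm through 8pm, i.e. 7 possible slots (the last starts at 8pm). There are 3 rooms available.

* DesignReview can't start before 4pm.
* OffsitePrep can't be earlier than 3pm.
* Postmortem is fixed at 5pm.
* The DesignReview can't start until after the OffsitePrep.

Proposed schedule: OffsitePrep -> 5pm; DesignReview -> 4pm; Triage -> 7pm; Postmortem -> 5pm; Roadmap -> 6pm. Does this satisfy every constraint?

Invalid. The DesignReview can't start until after the OffsitePrep.

The DesignReview can't start until after the OffsitePrep — violated.
Postmortem is fixed at 5pm — holds.
OffsitePrep can't be earlier than 3pm — holds.
There are 3 rooms available — holds.
DesignReview can't start before 4pm — holds.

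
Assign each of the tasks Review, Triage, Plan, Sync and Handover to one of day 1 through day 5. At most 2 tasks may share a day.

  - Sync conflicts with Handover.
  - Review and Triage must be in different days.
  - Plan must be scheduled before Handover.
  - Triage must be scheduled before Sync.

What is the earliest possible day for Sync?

day 2

Precedence pushes Sync to at least day 2.
Sync at day 2 is achievable: Plan -> day 1, Handover -> day 3, Sync -> day 2, Triage -> day 1, Review -> day 2.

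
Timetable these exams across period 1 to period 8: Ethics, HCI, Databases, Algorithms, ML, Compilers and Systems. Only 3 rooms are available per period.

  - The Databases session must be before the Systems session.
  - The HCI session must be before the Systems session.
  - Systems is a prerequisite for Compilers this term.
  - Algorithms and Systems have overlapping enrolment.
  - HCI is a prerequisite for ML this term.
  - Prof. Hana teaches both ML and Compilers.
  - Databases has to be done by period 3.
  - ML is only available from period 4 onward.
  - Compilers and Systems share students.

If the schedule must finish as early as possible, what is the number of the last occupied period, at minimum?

The precedence chain requires at least 3 distinct periods.
With at most 3 per period and 7 exams, at least 3 periods are needed.
ML can't be placed before period 4, so the schedule must run through at least period 4.
4 works (last occupied period: period 4): for example Systems in period 2, Databases in period 1, Algorithms in period 3, HCI in period 1, ML in period 4, Compilers in period 3, Ethics in period 1.

period 4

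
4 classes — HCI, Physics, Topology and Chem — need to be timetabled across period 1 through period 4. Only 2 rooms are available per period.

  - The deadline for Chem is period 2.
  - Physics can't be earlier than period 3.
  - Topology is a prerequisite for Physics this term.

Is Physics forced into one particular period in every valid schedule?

No

Physics can be period 3 (e.g. Chem=period 1; Physics=period 3; HCI=period 2; Topology=period 1) or period 4 (e.g. Topology in period 1; HCI in period 2; Physics in period 4; Chem in period 1).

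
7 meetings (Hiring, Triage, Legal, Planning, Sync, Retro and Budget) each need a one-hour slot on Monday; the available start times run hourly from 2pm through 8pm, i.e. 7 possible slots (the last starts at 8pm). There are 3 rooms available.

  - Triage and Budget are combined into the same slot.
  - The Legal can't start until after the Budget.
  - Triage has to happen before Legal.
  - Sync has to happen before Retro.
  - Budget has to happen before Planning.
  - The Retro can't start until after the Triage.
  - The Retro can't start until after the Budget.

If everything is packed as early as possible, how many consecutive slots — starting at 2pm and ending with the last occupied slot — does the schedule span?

The precedence chain requires at least 2 distinct slots.
With at most 3 per slot and 7 meetings, at least 3 slots are needed.
3 works (last occupied slot: 4pm): for example Triage -> 2pm, Hiring -> 4pm, Planning -> 3pm, Sync -> 2pm, Legal -> 3pm, Budget -> 2pm, Retro -> 3pm.

3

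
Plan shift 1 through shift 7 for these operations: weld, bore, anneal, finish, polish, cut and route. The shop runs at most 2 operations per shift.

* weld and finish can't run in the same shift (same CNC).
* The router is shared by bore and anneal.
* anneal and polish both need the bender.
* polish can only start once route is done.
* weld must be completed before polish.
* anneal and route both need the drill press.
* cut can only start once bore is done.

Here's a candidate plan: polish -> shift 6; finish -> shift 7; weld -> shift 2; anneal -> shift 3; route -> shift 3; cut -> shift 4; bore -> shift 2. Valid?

polish can only start once route is done — holds.
The router is shared by bore and anneal — holds.
cut can only start once bore is done — holds.
anneal and polish both need the bender — holds.
anneal and route both need the drill press — violated.
weld and finish can't run in the same shift (same CNC) — holds.
The shop runs at most 2 operations per shift — holds.
weld must be completed before polish — holds.

Invalid. anneal and route both need the drill press.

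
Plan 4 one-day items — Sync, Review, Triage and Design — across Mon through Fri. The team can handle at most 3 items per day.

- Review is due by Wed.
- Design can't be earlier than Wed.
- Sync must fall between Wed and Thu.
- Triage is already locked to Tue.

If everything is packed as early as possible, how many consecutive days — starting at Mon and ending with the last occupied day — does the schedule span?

3

With at most 3 per day and 4 tasks, at least 2 days are needed.
Sync can't be placed before Wed — that is day 3 counting from Mon — so the schedule must run through at least 3 days.
3 works (last occupied day: Wed): for example Review in Mon; Triage in Tue; Design in Wed; Sync in Wed.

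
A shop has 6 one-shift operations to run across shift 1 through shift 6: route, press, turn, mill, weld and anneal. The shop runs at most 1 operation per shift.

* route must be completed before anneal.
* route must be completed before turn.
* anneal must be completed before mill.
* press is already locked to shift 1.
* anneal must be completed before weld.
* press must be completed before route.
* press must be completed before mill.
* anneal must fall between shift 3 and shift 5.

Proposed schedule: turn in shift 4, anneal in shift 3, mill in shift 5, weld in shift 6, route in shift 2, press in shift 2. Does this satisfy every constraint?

press must be completed before route — violated.
anneal must be completed before weld — holds.
anneal must fall between shift 3 and shift 5 — holds.
route must be completed before anneal — holds.
press must be completed before mill — holds.
route must be completed before turn — holds.
anneal must be completed before mill — holds.
press is already locked to shift 1 — violated.
The shop runs at most 1 operation per shift — violated.

No. The shop runs at most 1 operation per shift is not satisfied.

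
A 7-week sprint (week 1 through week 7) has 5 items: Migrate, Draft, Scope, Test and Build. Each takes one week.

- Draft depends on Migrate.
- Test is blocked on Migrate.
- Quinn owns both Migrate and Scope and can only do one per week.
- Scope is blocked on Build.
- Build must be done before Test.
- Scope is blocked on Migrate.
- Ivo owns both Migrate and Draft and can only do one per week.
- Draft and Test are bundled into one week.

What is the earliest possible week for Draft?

week 2

Precedence pushes Draft to at least week 2.
Draft at week 2 is achievable: Build -> week 1; Scope -> week 2; Test -> week 2; Migrate -> week 1; Draft -> week 2.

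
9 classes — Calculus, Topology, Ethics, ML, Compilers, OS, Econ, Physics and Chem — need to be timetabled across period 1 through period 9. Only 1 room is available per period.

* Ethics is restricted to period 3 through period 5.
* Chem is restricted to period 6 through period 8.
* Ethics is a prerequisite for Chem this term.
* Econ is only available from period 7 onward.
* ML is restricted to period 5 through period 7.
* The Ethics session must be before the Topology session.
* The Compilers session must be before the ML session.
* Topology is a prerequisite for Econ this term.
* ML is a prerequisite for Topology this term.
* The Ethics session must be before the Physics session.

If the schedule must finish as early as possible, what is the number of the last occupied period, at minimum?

The precedence chain requires at least 4 distinct periods.
With at most 1 per period and 9 classes, at least 9 periods are needed.
Econ can't be placed before period 7, so the schedule must run through at least period 7.
9 works (last occupied period: period 9): for example OS -> period 9, ML -> period 5, Physics -> period 4, Chem -> period 8, Topology -> period 6, Econ -> period 7, Compilers -> period 1, Ethics -> period 3, Calculus -> period 2.

9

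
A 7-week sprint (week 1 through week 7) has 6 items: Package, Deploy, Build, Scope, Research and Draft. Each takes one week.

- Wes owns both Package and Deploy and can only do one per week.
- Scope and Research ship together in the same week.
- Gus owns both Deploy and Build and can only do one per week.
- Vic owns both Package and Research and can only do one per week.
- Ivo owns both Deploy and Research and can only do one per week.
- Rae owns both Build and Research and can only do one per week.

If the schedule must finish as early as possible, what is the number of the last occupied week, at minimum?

3

Check 2 weeks directly (anything shorter is at least as hard).
Could 2 weeks be enough, i.e. nothing placed later than week 2? No: Package, Deploy and Scope must all be in different weeks (Package/Deploy can't share; Package/Scope can't share; Deploy/Scope can't share), but only 2 weeks are available: 3 work items can't fit in 2 distinct weeks.
So 2 weeks is not enough.
3 works (last occupied week: week 3): for example Build in week 1; Draft in week 1; Research in week 3; Package in week 1; Scope in week 3; Deploy in week 2.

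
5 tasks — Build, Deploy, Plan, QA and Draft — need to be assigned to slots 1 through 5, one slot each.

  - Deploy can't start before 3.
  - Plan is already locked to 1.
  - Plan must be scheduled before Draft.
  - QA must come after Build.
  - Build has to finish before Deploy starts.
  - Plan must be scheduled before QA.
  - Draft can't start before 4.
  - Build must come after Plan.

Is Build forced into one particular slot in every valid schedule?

No

Build can be 2 (e.g. QA -> 3, Deploy -> 3, Draft -> 4, Build -> 2, Plan -> 1) or 3 (e.g. Build=3; Plan=1; QA=4; Deploy=4; Draft=4).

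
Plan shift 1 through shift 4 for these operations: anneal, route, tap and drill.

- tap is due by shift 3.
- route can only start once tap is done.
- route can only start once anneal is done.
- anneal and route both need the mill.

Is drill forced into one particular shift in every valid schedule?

No

drill can be shift 1 (e.g. route=shift 2; anneal=shift 1; drill=shift 1; tap=shift 1) or shift 2 (e.g. anneal in shift 1; tap in shift 1; drill in shift 2; route in shift 2).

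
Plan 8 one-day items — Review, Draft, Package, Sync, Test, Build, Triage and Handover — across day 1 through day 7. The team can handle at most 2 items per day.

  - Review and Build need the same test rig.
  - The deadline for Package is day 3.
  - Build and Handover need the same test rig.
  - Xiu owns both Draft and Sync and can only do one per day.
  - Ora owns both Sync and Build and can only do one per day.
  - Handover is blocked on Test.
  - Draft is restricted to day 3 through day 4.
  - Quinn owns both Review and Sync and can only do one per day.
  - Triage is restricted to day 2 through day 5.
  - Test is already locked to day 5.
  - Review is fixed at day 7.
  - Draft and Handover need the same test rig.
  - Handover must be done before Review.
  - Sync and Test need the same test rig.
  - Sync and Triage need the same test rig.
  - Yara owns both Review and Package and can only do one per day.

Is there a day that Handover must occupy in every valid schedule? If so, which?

Test is fixed at day 5 and must come before Handover, so Handover is at least day 6.
Review is fixed at day 7 and must come after Handover, so Handover is at most day 6.
So Handover must be day 6.

day 6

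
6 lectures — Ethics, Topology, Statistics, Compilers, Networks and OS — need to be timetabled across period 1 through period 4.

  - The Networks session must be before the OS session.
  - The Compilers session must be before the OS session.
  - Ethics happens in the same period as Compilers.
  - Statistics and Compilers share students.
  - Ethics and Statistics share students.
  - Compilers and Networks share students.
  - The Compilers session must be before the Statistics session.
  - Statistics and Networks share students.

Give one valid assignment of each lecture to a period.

Compilers=period 1; OS=period 3; Networks=period 2; Topology=period 1; Ethics=period 1; Statistics=period 3

Checking: Networks(period 2) before OS(period 3); Compilers(period 1) before Statistics(period 3); Compilers(period 1) before OS(period 3); Statistics(period 3) != Compilers(period 1); Compilers(period 1) != Networks(period 2); Ethics(period 1) != Statistics(period 3); Statistics(period 3) != Networks(period 2); Ethics = Compilers = period 1.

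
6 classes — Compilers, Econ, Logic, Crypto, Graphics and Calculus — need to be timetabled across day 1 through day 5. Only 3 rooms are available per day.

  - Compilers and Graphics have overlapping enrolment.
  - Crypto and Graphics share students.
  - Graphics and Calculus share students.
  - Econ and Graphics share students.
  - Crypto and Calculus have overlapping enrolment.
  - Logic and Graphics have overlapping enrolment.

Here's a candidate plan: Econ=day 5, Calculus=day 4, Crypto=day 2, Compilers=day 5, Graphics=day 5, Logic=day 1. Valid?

Econ and Graphics share students — violated.
Logic and Graphics have overlapping enrolment — holds.
Graphics and Calculus share students — holds.
Compilers and Graphics have overlapping enrolment — violated.
Only 3 rooms are available per day — holds.
Crypto and Calculus have overlapping enrolment — holds.
Crypto and Graphics share students — holds.

No — it violates: Econ and Graphics share students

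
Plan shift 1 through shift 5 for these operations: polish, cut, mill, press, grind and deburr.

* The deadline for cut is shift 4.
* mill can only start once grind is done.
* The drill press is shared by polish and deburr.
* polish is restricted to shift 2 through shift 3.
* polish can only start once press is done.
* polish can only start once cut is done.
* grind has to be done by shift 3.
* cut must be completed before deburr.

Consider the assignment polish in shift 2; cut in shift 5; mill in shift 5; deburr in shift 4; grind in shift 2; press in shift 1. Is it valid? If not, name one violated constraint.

No. The deadline for cut is shift 4 is not satisfied.

polish can only start once press is done — holds.
The drill press is shared by polish and deburr — holds.
grind has to be done by shift 3 — holds.
polish is restricted to shift 2 through shift 3 — holds.
polish can only start once cut is done — violated.
The deadline for cut is shift 4 — violated.
cut must be completed before deburr — violated.
mill can only start once grind is done — holds.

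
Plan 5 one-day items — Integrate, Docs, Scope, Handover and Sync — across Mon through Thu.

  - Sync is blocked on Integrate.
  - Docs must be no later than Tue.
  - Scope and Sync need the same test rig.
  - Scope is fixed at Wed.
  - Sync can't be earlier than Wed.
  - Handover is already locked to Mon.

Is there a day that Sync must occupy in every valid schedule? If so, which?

Sync's window is Wed–Thu.
Scope is fixed at Wed, and Sync can't share a day with Scope.
So Sync must be Thu.

Thu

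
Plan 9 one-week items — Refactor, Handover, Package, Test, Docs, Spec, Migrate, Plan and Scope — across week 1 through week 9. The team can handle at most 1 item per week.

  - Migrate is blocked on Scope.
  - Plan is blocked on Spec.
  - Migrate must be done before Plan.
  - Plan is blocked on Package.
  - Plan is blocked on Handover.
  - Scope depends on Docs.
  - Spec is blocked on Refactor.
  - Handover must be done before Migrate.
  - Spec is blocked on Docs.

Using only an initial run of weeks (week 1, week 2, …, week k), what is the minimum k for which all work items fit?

The precedence chain requires at least 4 distinct weeks.
With at most 1 per week and 9 work items, at least 9 weeks are needed.
9 works (last occupied week: week 9): for example Scope -> week 5, Handover -> week 4, Docs -> week 1, Refactor -> week 2, Package -> week 7, Plan -> week 8, Spec -> week 3, Test -> week 9, Migrate -> week 6.

9 weeks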